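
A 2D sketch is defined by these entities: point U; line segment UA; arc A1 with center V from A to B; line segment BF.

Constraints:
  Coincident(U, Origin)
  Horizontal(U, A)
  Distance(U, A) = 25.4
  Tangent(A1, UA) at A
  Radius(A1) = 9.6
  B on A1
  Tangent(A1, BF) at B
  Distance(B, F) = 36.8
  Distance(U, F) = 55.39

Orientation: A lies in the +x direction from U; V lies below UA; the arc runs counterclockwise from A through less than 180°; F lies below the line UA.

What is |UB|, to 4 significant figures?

20.73

Checks: |VB| = 9.600 ✓; ∠(VB, BF) = 90.00° ✓; |BF| = 36.80 ✓; |UF| = 55.39 ✓.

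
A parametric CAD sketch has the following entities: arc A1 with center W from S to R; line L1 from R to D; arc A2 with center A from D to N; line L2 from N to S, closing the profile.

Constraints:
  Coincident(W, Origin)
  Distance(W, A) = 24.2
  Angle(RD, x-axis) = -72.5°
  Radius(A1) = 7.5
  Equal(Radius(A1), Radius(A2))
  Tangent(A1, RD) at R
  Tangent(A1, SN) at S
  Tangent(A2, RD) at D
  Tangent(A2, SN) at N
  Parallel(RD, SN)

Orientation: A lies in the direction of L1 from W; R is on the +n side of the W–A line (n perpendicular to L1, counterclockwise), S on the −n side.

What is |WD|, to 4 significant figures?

25.34

The slot axis is L1's direction at -72.5°, so u = (cos -72.5°, sin -72.5°) = (0.3007, -0.9537) and n = (−sin -72.5°, cos -72.5°) = (0.9537, 0.3007). W is at the origin and A lies 24.2 along u from W, so A = 24.2·u = (7.277, -23.08). Tangency of A1 to both parallel lines with radius 7.5 puts R and S at W ± 7.5·n: R = (7.153, 2.255), S = (-7.153, -2.255). Equal radii place D and N the same way about A: D = A + 7.5·n = (14.43, -20.82), N = A − 7.5·n = (0.1242, -25.34). Then |WD| = |D − W| = 25.34.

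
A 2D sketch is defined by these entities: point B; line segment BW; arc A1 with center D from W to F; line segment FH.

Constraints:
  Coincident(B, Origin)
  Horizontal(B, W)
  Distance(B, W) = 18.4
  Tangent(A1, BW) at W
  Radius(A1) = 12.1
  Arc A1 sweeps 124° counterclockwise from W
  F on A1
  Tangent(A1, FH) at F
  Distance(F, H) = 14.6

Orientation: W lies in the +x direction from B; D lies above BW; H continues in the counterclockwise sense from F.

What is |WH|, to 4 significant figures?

31.03

On A1, W sits at bearing -90° from D; a 124° counterclockwise sweep puts F at bearing 34°, so F = D + 12.1·(cos 34°, sin 34°) = (28.43, 18.87). The tangent condition forces DF to be normal to FH, so FH runs along (−sin 34°, cos 34°); with |FH| = 14.6, H = (20.27, 30.97). Then |WH| = |H − W| = 31.03.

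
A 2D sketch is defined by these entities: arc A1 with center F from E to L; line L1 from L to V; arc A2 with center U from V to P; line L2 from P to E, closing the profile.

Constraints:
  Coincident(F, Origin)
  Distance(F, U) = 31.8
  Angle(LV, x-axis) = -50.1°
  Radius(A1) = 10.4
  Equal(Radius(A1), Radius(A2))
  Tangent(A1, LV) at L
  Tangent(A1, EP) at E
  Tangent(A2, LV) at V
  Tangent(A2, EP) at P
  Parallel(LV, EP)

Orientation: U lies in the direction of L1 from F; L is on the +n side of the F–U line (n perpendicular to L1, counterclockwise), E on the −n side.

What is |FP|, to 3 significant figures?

33.5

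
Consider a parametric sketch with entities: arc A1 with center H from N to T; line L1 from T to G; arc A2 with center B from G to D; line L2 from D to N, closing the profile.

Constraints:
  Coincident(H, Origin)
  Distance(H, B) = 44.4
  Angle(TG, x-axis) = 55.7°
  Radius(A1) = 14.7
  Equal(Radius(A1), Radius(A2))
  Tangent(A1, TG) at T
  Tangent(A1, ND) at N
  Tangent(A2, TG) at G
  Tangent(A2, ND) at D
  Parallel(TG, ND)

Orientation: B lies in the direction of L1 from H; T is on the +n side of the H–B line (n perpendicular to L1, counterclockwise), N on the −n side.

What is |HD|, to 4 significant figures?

46.77

The slot axis is L1's direction at 55.7°, so u = (cos 55.7°, sin 55.7°) = (0.5635, 0.8261) and n = (−sin 55.7°, cos 55.7°) = (-0.8261, 0.5635). H is at the origin and B lies 44.4 along u from H, so B = 44.4·u = (25.02, 36.68). Tangency of A1 to both parallel lines with radius 14.7 puts T and N at H ± 14.7·n: T = (-12.14, 8.284), N = (12.14, -8.284). Equal radii place G and D the same way about B: G = B + 14.7·n = (12.88, 44.96), D = B − 14.7·n = (37.16, 28.39). Then |HD| = |D − H| = 46.77.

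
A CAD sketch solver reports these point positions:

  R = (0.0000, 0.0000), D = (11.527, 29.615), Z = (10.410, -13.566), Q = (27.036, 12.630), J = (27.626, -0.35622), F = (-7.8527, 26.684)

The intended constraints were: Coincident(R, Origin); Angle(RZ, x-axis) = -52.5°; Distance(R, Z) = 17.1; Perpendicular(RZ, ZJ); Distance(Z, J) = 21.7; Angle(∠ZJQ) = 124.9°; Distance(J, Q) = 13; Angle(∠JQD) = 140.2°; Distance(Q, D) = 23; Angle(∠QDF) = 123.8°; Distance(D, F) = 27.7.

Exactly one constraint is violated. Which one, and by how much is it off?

Distance(D, F) = 27.7 — off by 8.10.

R = (0.00, 0.00) ✓; RZ at -52.50° ✓; |RZ| = 17.10 ✓; ∠(RZ, ZJ) = 90.00° ✓; |ZJ| = 21.70 ✓; ∠ZJQ = 124.9° ✓; |JQ| = 13.00 ✓; ∠JQD = 140.2° ✓; |QD| = 23.00 ✓; ∠QDF = 123.8° ✓; |DF| = 19.60 ✗.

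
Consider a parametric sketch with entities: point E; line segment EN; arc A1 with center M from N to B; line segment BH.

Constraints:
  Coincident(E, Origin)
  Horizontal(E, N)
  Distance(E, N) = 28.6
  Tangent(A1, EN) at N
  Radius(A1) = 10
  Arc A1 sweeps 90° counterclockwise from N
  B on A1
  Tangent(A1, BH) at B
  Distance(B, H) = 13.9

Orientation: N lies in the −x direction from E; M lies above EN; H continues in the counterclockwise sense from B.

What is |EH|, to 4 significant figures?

30.28

E is at the origin; EN is horizontal with |EN| = 28.6 and N on the −x side, so N = (-28.60, 0.000). A1 meets EN tangentially, so MN is at right angles to EN, so M = N + (0, 10) = (-28.60, 10.00). On A1, N sits at bearing -90° from M; a 90° counterclockwise sweep puts B at bearing 0°, so B = M + 10.0·(cos 0°, sin 0°) = (-18.60, 10.00). A1 meets BH tangentially, so MB is at right angles to BH, so BH runs along (−sin 0°, cos 0°); with |BH| = 13.9, H = (-18.60, 23.90). Then |EH| = |H − E| = 30.28.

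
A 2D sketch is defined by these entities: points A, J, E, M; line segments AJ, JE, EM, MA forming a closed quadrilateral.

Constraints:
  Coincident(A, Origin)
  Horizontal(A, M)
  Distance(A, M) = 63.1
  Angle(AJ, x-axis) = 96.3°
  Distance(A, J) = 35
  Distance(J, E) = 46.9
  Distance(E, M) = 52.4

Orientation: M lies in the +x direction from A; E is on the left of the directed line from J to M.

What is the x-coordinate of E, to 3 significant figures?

41.3

A is at the origin; A and M share the same y with |AM| = 63.1 and M in +x, so M = (63.1, 0). AJ runs at 96.3° with |AJ| = 35.0, so J = (-3.84, 34.8). E is determined by |JE| = 46.9 and |EM| = 52.4 together: it lies at the intersection of circle(J, 46.9) and circle(M, 52.4). With |JM| = 75.4, the foot of the radical line on JM is 34.1 from J and the perpendicular offset is √(46.9² − 34.1²) = 32.2. Taking the left-of-JM solution: E = (41.3, 47.6).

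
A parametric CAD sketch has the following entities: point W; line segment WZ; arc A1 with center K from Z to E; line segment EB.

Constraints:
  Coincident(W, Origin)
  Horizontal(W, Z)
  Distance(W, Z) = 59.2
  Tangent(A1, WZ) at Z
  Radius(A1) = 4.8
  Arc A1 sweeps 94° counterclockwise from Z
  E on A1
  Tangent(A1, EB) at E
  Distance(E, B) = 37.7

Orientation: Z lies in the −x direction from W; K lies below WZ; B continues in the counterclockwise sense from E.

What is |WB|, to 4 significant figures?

74.78

On A1, Z sits at bearing 90° from K; a 94° counterclockwise sweep puts E at bearing 184°, so E = K + 4.8·(cos 184°, sin 184°) = (-63.99, -5.135). Since A1 is tangent to EB there, KE ⟂ EB, so EB runs along (−sin 184°, cos 184°); with |EB| = 37.7, B = (-61.36, -42.74). Then |WB| = |B − W| = 74.78.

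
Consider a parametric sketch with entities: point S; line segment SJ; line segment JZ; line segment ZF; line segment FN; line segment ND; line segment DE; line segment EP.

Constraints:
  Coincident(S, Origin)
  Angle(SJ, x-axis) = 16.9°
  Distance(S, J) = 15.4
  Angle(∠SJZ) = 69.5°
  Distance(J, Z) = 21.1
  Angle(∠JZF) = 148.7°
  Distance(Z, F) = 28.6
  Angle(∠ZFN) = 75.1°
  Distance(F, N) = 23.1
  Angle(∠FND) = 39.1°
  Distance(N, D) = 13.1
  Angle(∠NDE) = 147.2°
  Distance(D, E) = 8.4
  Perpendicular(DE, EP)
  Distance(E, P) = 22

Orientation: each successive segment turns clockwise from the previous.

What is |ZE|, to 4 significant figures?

18.66

S is at the origin; SJ runs at 16.9° with length 15.4, so J = (14.73, 4.477). ∠SJZ = 69.5° gives JZ at -93.60° from the x-axis; with |JZ| = 21.1, Z = (13.41, -16.58). ∠JZF = 148.7° gives ZF at -124.9° from the x-axis; with |ZF| = 28.6, F = (-2.953, -40.04). ∠ZFN = 75.1° gives FN at 130.2° from the x-axis; with |FN| = 23.1, N = (-17.86, -22.39). ∠FND = 39.1° gives ND at -10.70° from the x-axis; with |ND| = 13.1, D = (-4.991, -24.83). ∠NDE = 147.2° gives DE at -43.50° from the x-axis; with |DE| = 8.4, E = (1.102, -30.61). Then |ZE| = |E − Z| = 18.66.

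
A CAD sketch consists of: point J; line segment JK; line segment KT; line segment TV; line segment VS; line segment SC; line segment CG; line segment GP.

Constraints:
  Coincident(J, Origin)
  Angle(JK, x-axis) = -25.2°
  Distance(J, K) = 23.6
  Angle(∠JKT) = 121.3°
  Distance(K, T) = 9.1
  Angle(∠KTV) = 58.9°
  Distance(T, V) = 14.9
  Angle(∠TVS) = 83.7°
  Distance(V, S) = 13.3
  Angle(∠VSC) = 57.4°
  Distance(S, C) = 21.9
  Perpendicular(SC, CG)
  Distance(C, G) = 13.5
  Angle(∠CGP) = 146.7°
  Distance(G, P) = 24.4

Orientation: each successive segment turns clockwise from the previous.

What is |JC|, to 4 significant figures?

32.99

J is at the origin; JK runs at -25.2° with length 23.6, so K = (21.35, -10.05). ∠JKT = 121.3° gives KT at -83.90° from the x-axis; with |KT| = 9.1, T = (22.32, -19.10). ∠KTV = 58.9° gives TV at 155.0° from the x-axis; with |TV| = 14.9, V = (8.817, -12.80). ∠TVS = 83.7° gives VS at 58.70° from the x-axis; with |VS| = 13.3, S = (15.73, -1.436). ∠VSC = 57.4° gives SC at -63.90° from the x-axis; with |SC| = 21.9, C = (25.36, -21.10). Then |JC| = |C − J| = 32.99.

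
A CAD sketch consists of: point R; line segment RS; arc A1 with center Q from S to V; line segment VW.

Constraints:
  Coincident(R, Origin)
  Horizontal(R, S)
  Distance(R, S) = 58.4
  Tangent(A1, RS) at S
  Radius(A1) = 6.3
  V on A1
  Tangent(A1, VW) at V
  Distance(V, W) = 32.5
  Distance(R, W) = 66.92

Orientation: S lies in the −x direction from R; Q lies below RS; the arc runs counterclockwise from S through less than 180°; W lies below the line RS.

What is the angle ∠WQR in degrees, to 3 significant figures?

89.0°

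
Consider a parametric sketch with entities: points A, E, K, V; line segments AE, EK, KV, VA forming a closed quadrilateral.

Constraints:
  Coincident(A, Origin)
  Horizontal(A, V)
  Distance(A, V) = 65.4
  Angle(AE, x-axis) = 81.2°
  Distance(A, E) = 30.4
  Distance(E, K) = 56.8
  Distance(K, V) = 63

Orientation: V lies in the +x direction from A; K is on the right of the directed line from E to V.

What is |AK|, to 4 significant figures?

27.91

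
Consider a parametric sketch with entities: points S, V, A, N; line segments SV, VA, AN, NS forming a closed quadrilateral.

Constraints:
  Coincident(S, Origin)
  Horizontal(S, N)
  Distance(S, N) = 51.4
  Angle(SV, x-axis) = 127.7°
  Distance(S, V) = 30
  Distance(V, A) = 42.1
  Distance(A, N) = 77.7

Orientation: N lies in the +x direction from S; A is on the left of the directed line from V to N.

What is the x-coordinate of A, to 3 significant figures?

2.45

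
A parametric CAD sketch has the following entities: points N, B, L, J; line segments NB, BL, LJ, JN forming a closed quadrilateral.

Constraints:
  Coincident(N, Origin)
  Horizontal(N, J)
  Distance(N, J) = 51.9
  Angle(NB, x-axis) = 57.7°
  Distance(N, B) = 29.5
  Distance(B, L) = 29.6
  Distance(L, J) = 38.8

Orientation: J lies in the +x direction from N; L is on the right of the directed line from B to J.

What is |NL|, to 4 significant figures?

14.13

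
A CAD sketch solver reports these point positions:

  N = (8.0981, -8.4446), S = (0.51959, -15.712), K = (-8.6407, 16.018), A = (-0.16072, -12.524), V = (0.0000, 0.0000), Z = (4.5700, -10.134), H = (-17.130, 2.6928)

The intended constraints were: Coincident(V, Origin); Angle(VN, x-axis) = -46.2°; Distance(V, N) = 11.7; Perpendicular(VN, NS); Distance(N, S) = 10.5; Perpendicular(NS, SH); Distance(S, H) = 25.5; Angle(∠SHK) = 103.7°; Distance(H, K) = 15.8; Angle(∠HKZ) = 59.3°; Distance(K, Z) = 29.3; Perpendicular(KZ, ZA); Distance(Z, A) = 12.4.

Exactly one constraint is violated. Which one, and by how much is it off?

Distance(Z, A) = 12.4 — off by 7.10.

V = (0.00, 0.00) ✓; VN at -46.20° ✓; |VN| = 11.70 ✓; ∠(VN, NS) = 90.00° ✓; |NS| = 10.50 ✓; ∠(NS, SH) = 90.00° ✓; |SH| = 25.50 ✓; ∠SHK = 103.7° ✓; |HK| = 15.80 ✓; ∠HKZ = 59.30° ✓; |KZ| = 29.30 ✓; ∠(KZ, ZA) = 90.00° ✓; |ZA| = 5.300 ✗.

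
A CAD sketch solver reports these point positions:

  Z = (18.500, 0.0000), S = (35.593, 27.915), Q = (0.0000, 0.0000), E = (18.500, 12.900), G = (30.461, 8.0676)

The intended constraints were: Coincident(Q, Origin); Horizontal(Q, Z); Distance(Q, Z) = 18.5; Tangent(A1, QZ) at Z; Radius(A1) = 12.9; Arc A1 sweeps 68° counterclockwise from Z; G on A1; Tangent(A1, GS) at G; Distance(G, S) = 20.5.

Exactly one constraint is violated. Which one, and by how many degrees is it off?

Tangent(A1, GS) at G — off by 7.50°.

Q = (0.00, 0.00) ✓; Q.y = 0.00, Z.y = 0.00 ✓; |QZ| = 18.50 ✓; ∠(EZ, ZQ) = 90.00° ✓; |EZ| = 12.90 ✓; bearing(E→G) − bearing(E→Z) = 68.00° ✓; |EG| = 12.90 ✓; ∠(EG, GS) = 82.50° ✗; |GS| = 20.50 ✓.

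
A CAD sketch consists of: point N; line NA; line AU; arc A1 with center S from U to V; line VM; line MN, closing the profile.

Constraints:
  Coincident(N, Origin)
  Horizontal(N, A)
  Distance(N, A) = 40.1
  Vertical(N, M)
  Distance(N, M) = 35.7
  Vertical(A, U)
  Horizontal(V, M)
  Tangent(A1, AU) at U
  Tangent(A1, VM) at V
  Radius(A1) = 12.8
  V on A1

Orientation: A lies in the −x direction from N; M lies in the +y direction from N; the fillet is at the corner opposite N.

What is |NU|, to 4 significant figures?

46.18

N is at the origin; NA is horizontal with |NA| = 40.1 and A on the −x side, so A = (-40.10, 0.000). N and M share the same x with |NM| = 35.7 and M on the +y side, so M = (0.000, 35.70). The virtual corner opposite N is at (-40.10, 35.70). Tangency of A1 to AU means the radius SU is perpendicular to AU and since A1 is tangent to VM there, SV ⟂ VM, with radius 12.8, so the center S sits 12.8 in from both sides at S = (-27.30, 22.90). That places the tangent points at U = (-40.10, 22.90) on AU and V = (-27.30, 35.70) on VM. Then |NU| = |U − N| = 46.18.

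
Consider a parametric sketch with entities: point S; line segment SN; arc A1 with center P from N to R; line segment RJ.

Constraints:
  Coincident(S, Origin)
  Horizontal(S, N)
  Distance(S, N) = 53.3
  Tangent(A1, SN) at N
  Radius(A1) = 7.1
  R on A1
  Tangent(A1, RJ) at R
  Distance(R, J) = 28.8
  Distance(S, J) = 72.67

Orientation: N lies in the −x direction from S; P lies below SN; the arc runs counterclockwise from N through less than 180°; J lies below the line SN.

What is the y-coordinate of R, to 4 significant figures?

-6.258

Checks: |PN| = 7.100 ✓; |PR| = 7.100 ✓; ∠(PR, RJ) = 90.00° ✓; |RJ| = 28.80 ✓; |SJ| = 72.67 ✓.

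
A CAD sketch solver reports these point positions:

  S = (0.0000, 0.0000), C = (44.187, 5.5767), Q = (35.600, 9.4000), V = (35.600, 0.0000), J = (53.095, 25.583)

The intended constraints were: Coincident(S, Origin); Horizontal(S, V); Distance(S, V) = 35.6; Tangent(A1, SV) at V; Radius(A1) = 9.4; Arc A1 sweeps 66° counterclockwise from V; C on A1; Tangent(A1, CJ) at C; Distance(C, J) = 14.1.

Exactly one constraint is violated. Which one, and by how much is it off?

Distance(C, J) = 14.1 — off by 7.80.

S = (0.00, 0.00) ✓; S.y = 0.00, V.y = 0.00 ✓; |SV| = 35.60 ✓; ∠(QV, VS) = 90.00° ✓; |QV| = 9.400 ✓; bearing(Q→C) − bearing(Q→V) = 66.00° ✓; |QC| = 9.400 ✓; ∠(QC, CJ) = 90.00° ✓; |CJ| = 21.90 ✗.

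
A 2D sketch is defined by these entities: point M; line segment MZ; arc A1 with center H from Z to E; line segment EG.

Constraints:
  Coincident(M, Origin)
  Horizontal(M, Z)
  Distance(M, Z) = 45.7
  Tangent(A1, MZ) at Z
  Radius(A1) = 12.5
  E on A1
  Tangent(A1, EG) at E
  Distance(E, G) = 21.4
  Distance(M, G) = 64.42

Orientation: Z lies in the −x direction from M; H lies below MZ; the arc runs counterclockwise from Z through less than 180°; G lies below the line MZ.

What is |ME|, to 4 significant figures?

59.86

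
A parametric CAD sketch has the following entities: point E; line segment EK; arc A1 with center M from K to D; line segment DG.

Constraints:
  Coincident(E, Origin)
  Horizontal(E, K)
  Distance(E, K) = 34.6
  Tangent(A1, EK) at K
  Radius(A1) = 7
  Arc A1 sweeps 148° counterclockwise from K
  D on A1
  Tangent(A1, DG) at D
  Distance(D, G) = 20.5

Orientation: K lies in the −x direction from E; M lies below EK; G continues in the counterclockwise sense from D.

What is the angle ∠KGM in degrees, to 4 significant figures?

9.265°

E is at the origin; E and K share the same y with |EK| = 34.6 and K on the −x side, so K = (-34.60, 0.000). The tangent condition forces MK to be normal to EK, so M = K + (0, -7) = (-34.60, -7.000). On A1, K sits at bearing 90° from M; a 148° counterclockwise sweep puts D at bearing 238°, so D = M + 7.0·(cos 238°, sin 238°) = (-38.31, -12.94). Since A1 is tangent to DG there, MD ⟂ DG, so DG runs along (−sin 238°, cos 238°); with |DG| = 20.5, G = (-20.92, -23.80). Then cos ∠KGM = GK·GM / (|GK||GM|), giving 9.265°.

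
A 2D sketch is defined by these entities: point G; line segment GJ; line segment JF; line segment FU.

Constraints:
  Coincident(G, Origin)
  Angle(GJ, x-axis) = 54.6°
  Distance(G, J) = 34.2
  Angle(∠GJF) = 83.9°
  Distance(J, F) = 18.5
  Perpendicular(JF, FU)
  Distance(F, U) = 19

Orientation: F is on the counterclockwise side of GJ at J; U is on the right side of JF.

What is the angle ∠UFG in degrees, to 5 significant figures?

156.39°

G is at the origin; GJ runs at 54.6° with length 34.2, so J = 34.2·(cos 54.6°, sin 54.6°) = (19.811, 27.877). ∠GJF = 83.9°, so JF runs at 54.6° + (180° − 83.9°) = 150.70° from the x-axis; with |JF| = 18.5, F = J + 18.5·(cos 150.70°, sin 150.70°) = (3.6781, 36.931). JF ⟂ FU; with |FU| = 19.0 on the right of JF, U = F + 19.0·(0.48938, 0.87207) = (12.976, 53.500). Then cos ∠UFG = FU·FG / (|FU||FG|), giving 156.39°.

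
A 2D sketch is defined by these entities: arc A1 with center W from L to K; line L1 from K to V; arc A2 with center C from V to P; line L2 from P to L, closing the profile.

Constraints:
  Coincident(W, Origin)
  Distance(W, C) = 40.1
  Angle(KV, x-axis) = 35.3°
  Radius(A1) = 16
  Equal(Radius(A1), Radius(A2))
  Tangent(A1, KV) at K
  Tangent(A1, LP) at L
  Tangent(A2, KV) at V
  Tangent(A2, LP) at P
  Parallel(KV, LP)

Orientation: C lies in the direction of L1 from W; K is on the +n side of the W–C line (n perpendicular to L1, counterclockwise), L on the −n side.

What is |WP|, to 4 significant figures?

43.17

Tangency of A1 to both parallel lines with radius 16.0 puts K and L at W ± 16.0·n: K = (-9.246, 13.06), L = (9.246, -13.06). Equal radii place V and P the same way about C: V = C + 16.0·n = (23.48, 36.23), P = C − 16.0·n = (41.97, 10.11). Then |WP| = |P − W| = 43.17.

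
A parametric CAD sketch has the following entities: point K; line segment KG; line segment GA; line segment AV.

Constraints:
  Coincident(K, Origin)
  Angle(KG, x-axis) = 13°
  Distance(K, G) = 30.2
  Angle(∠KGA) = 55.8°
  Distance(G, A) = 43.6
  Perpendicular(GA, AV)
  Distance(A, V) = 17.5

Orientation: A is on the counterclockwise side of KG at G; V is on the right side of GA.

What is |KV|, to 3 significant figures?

50.1

K is at the origin; KG runs at 13.0° with length 30.2, so G = 30.2·(cos 13.0°, sin 13.0°) = (29.4, 6.79). ∠KGA = 55.8°, so GA runs at 13.0° + (180° − 55.8°) = 137° from the x-axis; with |GA| = 43.6, A = G + 43.6·(cos 137°, sin 137°) = (-2.56, 36.4). GA ⟂ AV; with |AV| = 17.5 on the right of GA, V = A + 17.5·(0.679, 0.734) = (9.33, 49.3). Then |KV| = |V − K| = 50.1.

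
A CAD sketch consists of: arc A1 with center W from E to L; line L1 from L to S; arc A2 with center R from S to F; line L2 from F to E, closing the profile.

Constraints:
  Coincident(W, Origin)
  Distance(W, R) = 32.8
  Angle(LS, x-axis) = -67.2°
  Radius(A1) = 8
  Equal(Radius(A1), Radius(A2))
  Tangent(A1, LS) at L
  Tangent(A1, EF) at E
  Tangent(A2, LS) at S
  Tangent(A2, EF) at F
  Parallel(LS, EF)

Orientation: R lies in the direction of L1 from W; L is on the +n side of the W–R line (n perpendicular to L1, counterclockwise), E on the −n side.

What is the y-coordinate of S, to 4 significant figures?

-27.14

The slot axis is L1's direction at -67.2°, so u = (cos -67.2°, sin -67.2°) = (0.3875, -0.9219) and n = (−sin -67.2°, cos -67.2°) = (0.9219, 0.3875). W is at the origin and R lies 32.8 along u from W, so R = 32.8·u = (12.71, -30.24). Tangency of A1 to both parallel lines with radius 8.0 puts L and E at W ± 8.0·n: L = (7.375, 3.100), E = (-7.375, -3.100). Equal radii place S and F the same way about R: S = R + 8.0·n = (20.09, -27.14), F = R − 8.0·n = (5.336, -33.34). So S.y = -27.14.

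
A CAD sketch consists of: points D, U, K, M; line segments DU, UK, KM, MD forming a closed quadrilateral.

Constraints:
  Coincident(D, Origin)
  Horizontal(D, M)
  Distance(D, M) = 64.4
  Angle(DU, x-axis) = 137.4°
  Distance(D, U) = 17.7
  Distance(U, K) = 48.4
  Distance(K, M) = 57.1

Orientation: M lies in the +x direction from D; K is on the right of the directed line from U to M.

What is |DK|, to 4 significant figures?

31.37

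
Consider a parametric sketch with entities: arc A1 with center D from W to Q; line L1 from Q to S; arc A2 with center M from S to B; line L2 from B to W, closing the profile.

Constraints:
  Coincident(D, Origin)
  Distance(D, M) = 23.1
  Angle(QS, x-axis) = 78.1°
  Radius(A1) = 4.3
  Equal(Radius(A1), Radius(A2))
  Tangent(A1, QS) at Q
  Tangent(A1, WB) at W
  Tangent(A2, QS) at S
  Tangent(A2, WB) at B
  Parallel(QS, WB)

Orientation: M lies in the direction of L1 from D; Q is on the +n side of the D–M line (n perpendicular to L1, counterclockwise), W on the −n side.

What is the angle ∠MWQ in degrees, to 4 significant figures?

79.46°

D is at the origin and M lies 23.1 along u from D, so M = 23.1·u = (4.763, 22.60). Tangency of A1 to both parallel lines with radius 4.3 puts Q and W at D ± 4.3·n: Q = (-4.208, 0.8867), W = (4.208, -0.8867). Then cos ∠MWQ = WM·WQ / (|WM||WQ|), giving 79.46°.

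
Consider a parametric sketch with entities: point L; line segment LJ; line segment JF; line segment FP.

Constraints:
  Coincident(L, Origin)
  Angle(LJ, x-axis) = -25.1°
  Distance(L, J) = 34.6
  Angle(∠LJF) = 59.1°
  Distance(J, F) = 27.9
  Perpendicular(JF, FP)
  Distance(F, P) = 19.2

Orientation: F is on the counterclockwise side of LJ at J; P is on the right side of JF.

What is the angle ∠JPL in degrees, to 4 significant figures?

43.76°

L is at the origin; LJ runs at -25.1° with length 34.6, so J = 34.6·(cos -25.1°, sin -25.1°) = (31.33, -14.68). ∠LJF = 59.1°, so JF runs at -25.1° + (180° − 59.1°) = 95.80° from the x-axis; with |JF| = 27.9, F = J + 27.9·(cos 95.80°, sin 95.80°) = (28.51, 13.08). JF ⟂ FP; with |FP| = 19.2 on the right of JF, P = F + 19.2·(0.9949, 0.1011) = (47.61, 15.02). Then cos ∠JPL = PJ·PL / (|PJ||PL|), giving 43.76°.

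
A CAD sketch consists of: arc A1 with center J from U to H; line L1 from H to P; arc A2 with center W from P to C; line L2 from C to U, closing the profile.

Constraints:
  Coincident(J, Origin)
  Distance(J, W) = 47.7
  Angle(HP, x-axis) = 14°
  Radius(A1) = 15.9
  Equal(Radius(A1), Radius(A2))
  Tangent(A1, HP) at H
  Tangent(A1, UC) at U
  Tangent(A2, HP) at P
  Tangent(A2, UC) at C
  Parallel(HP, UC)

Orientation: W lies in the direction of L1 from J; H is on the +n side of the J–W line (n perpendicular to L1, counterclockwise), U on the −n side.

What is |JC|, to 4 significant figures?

50.28

The slot axis is L1's direction at 14.0°, so u = (cos 14.0°, sin 14.0°) = (0.9703, 0.2419) and n = (−sin 14.0°, cos 14.0°) = (-0.2419, 0.9703). J is at the origin and W lies 47.7 along u from J, so W = 47.7·u = (46.28, 11.54). Tangency of A1 to both parallel lines with radius 15.9 puts H and U at J ± 15.9·n: H = (-3.847, 15.43), U = (3.847, -15.43). Equal radii place P and C the same way about W: P = W + 15.9·n = (42.44, 26.97), C = W − 15.9·n = (50.13, -3.888). Then |JC| = |C − J| = 50.28.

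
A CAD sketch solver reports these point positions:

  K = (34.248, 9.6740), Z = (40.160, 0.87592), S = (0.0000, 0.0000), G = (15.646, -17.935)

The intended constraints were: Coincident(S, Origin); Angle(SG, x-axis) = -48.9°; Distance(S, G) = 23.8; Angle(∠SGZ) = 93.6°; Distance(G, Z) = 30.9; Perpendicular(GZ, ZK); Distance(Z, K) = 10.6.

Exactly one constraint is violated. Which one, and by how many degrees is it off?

Perpendicular(GZ, ZK) — off by 3.60°.

S = (0.00, 0.00) ✓; SG at -48.90° ✓; |SG| = 23.80 ✓; ∠SGZ = 93.60° ✓; |GZ| = 30.90 ✓; ∠(GZ, ZK) = 86.40° ✗; |ZK| = 10.60 ✓.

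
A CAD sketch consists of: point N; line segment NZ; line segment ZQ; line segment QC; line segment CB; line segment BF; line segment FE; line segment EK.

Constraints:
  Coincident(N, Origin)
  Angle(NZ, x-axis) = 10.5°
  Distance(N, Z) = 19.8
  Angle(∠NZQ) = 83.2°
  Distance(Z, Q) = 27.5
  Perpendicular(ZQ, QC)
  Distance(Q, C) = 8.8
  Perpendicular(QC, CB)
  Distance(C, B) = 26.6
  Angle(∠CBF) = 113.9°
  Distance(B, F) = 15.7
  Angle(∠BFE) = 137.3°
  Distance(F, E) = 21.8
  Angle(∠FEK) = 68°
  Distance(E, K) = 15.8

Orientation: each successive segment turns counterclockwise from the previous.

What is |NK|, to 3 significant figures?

37.2

N is at the origin; NZ runs at 10.5° with length 19.8, so Z = (19.5, 3.61). ∠NZQ = 83.2° gives ZQ at 107° from the x-axis; with |ZQ| = 27.5, Q = (11.3, 29.9). ZQ is perpendicular to QC, so QC runs at -163°; with |QC| = 8.8, C = (2.89, 27.2). QC is perpendicular to CB, so CB runs at -72.7°; with |CB| = 26.6, B = (10.8, 1.85). ∠CBF = 113.9° gives BF at -6.60° from the x-axis; with |BF| = 15.7, F = (26.4, 0.0461). ∠BFE = 137.3° gives FE at 36.1° from the x-axis; with |FE| = 21.8, E = (44.0, 12.9). ∠FEK = 68.0° gives EK at 148° from the x-axis; with |EK| = 15.8, K = (30.6, 21.2). Then |NK| = |K − N| = 37.2.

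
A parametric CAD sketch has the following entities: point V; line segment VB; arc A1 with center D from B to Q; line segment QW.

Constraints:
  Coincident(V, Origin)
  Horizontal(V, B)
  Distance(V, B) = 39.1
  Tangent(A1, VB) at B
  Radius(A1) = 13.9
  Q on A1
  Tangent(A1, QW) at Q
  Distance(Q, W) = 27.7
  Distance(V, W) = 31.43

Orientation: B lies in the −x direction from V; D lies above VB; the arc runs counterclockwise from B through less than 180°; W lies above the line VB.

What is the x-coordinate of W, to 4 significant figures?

-12.05

V is at the origin; V and B share the same y with |VB| = 39.1 and B on the −x side, so B = (-39.10, 0.000). Tangency of A1 to VB means the radius DB is perpendicular to VB, so D = B + (0, 13.9) = (-39.10, 13.90). Since DQ ⟂ QW (tangency), |DW| = √(13.9² + 27.7²) = 30.99 regardless of where Q sits on A1. So W lies on both circle(V, 31.43) and circle(D, 30.99); the above-VB intersection is W = (-12.05, 29.03). Q is the foot of the tangent from W: Q = (-27.59, 6.100).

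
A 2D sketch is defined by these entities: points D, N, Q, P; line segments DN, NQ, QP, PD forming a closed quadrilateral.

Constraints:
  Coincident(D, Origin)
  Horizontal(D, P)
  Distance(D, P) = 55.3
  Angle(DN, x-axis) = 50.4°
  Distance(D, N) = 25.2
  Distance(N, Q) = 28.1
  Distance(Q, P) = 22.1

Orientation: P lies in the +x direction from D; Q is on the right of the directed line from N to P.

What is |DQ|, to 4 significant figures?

33.48

Checks: |NQ| = 28.10 ✓; |QP| = 22.10 ✓.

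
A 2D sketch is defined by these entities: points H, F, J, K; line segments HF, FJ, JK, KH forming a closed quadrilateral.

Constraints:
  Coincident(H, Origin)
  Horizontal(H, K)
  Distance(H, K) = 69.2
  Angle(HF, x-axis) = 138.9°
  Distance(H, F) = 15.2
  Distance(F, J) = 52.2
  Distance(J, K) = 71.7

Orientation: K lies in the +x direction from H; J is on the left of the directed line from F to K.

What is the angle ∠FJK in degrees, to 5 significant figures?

80.303°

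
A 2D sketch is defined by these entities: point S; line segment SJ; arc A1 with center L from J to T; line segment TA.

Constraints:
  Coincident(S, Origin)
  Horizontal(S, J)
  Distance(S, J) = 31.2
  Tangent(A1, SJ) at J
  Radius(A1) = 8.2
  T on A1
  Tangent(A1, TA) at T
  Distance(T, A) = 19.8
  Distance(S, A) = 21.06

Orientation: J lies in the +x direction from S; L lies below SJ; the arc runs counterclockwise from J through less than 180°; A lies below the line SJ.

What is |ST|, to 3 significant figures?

25.3

Checks: ∠(LJ, JS) = 90.00° ✓; |LJ| = 8.200 ✓; |LT| = 8.200 ✓; ∠(LT, TA) = 90.00° ✓; |TA| = 19.80 ✓; |SA| = 21.06 ✓.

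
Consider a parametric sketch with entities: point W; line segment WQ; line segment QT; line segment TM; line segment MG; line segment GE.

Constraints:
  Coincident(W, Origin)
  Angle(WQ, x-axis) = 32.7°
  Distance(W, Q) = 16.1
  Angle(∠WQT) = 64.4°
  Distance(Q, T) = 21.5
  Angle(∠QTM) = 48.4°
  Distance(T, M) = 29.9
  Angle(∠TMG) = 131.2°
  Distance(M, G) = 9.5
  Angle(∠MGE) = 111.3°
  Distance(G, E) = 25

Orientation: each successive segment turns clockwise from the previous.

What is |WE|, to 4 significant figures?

28.39

W is at the origin; WQ runs at 32.7° with length 16.1, so Q = (13.55, 8.698). ∠WQT = 64.4° gives QT at -82.90° from the x-axis; with |QT| = 21.5, T = (16.21, -12.64). ∠QTM = 48.4° gives TM at 145.5° from the x-axis; with |TM| = 29.9, M = (-8.436, 4.298). ∠TMG = 131.2° gives MG at 96.70° from the x-axis; with |MG| = 9.5, G = (-9.544, 13.73). ∠MGE = 111.3° gives GE at 28.00° from the x-axis; with |GE| = 25.0, E = (12.53, 25.47). Then |WE| = |E − W| = 28.39.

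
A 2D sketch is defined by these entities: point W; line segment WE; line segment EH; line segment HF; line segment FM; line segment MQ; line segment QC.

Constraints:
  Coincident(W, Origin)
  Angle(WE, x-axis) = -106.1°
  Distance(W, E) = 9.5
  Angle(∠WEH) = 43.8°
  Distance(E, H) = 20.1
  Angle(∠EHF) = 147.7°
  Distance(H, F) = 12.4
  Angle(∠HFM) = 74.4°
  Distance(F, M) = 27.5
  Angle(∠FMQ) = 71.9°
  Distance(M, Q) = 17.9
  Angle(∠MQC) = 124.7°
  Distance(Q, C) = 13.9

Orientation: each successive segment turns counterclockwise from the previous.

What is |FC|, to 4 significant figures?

22.69

W is at the origin; WE runs at -106.1° with length 9.5, so E = (-2.634, -9.127). ∠WEH = 43.8° gives EH at 30.10° from the x-axis; with |EH| = 20.1, H = (14.76, 0.9530). ∠EHF = 147.7° gives HF at 62.40° from the x-axis; with |HF| = 12.4, F = (20.50, 11.94). ∠HFM = 74.4° gives FM at 168.0° from the x-axis; with |FM| = 27.5, M = (-6.399, 17.66). ∠FMQ = 71.9° gives MQ at -83.90° from the x-axis; with |MQ| = 17.9, Q = (-4.497, -0.1392). ∠MQC = 124.7° gives QC at -28.60° from the x-axis; with |QC| = 13.9, C = (7.707, -6.793). Then |FC| = |C − F| = 22.69.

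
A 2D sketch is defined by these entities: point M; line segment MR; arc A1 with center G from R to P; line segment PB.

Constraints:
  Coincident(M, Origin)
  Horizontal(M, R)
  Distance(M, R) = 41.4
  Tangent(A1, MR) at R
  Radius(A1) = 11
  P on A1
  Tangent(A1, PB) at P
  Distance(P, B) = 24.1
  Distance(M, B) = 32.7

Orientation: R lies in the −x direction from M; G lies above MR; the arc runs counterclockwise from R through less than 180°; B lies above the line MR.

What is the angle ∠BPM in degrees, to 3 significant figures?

69.0°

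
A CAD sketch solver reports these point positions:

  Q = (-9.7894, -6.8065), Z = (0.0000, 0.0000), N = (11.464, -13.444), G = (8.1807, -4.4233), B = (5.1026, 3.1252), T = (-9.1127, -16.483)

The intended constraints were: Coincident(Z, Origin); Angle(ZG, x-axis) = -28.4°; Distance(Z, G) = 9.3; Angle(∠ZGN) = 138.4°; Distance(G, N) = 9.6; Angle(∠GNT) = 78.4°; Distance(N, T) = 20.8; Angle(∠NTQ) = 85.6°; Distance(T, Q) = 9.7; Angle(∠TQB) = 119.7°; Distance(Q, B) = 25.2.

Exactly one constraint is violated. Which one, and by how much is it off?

Distance(Q, B) = 25.2 — off by 7.30.

Z = (0.00, 0.00) ✓; ZG at -28.40° ✓; |ZG| = 9.300 ✓; ∠ZGN = 138.4° ✓; |GN| = 9.600 ✓; ∠GNT = 78.40° ✓; |NT| = 20.80 ✓; ∠NTQ = 85.60° ✓; |TQ| = 9.700 ✓; ∠TQB = 119.7° ✓; |QB| = 17.90 ✗.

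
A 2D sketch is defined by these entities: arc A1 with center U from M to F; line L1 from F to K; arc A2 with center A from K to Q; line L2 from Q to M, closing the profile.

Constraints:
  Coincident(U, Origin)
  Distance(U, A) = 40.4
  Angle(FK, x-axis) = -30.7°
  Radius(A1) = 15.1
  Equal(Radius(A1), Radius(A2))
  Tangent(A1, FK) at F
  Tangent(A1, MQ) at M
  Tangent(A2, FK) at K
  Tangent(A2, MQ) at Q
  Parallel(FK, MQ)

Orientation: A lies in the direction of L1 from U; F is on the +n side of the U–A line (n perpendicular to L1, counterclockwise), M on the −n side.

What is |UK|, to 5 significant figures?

43.130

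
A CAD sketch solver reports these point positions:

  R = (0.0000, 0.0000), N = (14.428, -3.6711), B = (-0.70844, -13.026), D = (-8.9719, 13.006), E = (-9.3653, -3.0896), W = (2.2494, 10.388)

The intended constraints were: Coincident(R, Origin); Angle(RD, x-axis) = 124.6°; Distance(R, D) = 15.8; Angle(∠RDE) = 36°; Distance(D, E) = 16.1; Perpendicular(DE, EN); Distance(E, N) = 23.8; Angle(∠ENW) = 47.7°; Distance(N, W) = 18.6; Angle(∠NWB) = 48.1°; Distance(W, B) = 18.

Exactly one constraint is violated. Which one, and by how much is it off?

Distance(W, B) = 18 — off by 5.60.

R = (0.00, 0.00) ✓; RD at 124.6° ✓; |RD| = 15.80 ✓; ∠RDE = 36.00° ✓; |DE| = 16.10 ✓; ∠(DE, EN) = 90.00° ✓; |EN| = 23.80 ✓; ∠ENW = 47.70° ✓; |NW| = 18.60 ✓; ∠NWB = 48.10° ✓; |WB| = 23.60 ✗.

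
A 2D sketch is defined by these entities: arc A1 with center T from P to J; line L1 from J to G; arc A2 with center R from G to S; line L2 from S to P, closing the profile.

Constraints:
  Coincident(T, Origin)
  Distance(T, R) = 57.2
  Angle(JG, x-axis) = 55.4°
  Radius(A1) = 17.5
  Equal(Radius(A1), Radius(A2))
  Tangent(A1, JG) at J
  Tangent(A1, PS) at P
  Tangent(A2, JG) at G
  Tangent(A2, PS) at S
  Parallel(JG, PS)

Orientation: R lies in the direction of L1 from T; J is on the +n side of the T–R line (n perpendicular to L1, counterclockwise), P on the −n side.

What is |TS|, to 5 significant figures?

59.817

The slot axis is L1's direction at 55.4°, so u = (cos 55.4°, sin 55.4°) = (0.56784, 0.82314) and n = (−sin 55.4°, cos 55.4°) = (-0.82314, 0.56784). T is at the origin and R lies 57.2 along u from T, so R = 57.2·u = (32.481, 47.083). Tangency of A1 to both parallel lines with radius 17.5 puts J and P at T ± 17.5·n: J = (-14.405, 9.9373), P = (14.405, -9.9373). Equal radii place G and S the same way about R: G = R + 17.5·n = (18.076, 57.021), S = R − 17.5·n = (46.886, 37.146). Then |TS| = |S − T| = 59.817.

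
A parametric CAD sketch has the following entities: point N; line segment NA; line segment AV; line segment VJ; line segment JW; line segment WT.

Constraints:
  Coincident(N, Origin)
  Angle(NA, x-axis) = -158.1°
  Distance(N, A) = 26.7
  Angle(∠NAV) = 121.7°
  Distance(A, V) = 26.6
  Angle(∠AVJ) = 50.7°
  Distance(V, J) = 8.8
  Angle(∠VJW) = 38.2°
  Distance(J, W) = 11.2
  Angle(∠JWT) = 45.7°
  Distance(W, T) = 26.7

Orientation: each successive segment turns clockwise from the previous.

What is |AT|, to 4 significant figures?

42.58

N is at the origin; NA runs at -158.1° with length 26.7, so A = (-24.77, -9.959). ∠NAV = 121.7° gives AV at 143.6° from the x-axis; with |AV| = 26.6, V = (-46.18, 5.826). ∠AVJ = 50.7° gives VJ at 14.30° from the x-axis; with |VJ| = 8.8, J = (-37.66, 8.000). ∠VJW = 38.2° gives JW at -127.5° from the x-axis; with |JW| = 11.2, W = (-44.47, -0.8858). ∠JWT = 45.7° gives WT at 98.20° from the x-axis; with |WT| = 26.7, T = (-48.28, 25.54). Then |AT| = |T − A| = 42.58.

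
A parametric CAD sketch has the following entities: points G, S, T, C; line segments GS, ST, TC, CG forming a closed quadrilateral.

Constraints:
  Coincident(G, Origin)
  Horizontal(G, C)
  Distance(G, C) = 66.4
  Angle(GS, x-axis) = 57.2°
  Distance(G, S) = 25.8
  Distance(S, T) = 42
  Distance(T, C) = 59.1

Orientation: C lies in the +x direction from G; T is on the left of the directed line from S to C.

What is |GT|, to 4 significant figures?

67.65

G is at the origin; G and C share the same y with |GC| = 66.4 and C in +x, so C = (66.4, 0). GS runs at 57.2° with |GS| = 25.8, so S = (13.98, 21.69). T is determined by |ST| = 42.0 and |TC| = 59.1 together: it lies at the intersection of circle(S, 42.0) and circle(C, 59.1). With |SC| = 56.73, the foot of the radical line on SC is 13.13 from S and the perpendicular offset is √(42.0² − 13.13²) = 39.89. Taking the left-of-SC solution: T = (41.36, 53.53).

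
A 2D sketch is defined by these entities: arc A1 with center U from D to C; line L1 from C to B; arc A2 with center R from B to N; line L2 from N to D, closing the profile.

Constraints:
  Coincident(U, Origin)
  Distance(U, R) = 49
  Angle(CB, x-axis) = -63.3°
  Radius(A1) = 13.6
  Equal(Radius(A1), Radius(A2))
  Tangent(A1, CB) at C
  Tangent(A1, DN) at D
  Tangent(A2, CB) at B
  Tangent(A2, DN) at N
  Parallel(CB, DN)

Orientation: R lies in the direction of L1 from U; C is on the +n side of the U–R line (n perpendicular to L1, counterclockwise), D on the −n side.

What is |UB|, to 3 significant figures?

50.9

The slot axis is L1's direction at -63.3°, so u = (cos -63.3°, sin -63.3°) = (0.449, -0.893) and n = (−sin -63.3°, cos -63.3°) = (0.893, 0.449). U is at the origin and R lies 49.0 along u from U, so R = 49.0·u = (22.0, -43.8). Tangency of A1 to both parallel lines with radius 13.6 puts C and D at U ± 13.6·n: C = (12.1, 6.11), D = (-12.1, -6.11). Equal radii place B and N the same way about R: B = R + 13.6·n = (34.2, -37.7), N = R − 13.6·n = (9.87, -49.9). Then |UB| = |B − U| = 50.9.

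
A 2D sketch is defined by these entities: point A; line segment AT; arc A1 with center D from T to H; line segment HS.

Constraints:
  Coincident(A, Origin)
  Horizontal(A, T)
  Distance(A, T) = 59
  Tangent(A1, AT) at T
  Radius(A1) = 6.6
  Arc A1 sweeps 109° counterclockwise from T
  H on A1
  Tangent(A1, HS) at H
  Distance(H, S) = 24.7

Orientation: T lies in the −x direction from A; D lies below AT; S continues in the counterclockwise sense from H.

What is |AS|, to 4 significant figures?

65.59

On A1, T sits at bearing 90° from D; a 109° counterclockwise sweep puts H at bearing 199°, so H = D + 6.6·(cos 199°, sin 199°) = (-65.24, -8.749). A1 meets HS tangentially, so DH is at right angles to HS, so HS runs along (−sin 199°, cos 199°); with |HS| = 24.7, S = (-57.20, -32.10). Then |AS| = |S − A| = 65.59.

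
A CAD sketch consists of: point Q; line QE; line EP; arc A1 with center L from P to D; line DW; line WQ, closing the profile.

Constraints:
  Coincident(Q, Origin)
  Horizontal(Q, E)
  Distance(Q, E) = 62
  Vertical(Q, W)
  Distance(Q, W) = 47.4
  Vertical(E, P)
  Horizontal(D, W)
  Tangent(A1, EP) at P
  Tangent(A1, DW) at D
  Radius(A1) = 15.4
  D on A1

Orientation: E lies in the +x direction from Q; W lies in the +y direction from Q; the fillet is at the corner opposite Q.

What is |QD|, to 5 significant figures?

66.470

Q is at the origin; Q and E share the same y with |QE| = 62.0 and E on the +x side, so E = (62.000, 0.0000). Q and W share the same x with |QW| = 47.4 and W on the +y side, so W = (0.0000, 47.400). The virtual corner opposite Q is at (62.000, 47.400). Tangency of A1 to EP means the radius LP is perpendicular to EP and A1 meets DW tangentially, so LD is at right angles to DW, with radius 15.4, so the center L sits 15.4 in from both sides at L = (46.600, 32.000). That places the tangent points at P = (62.000, 32.000) on EP and D = (46.600, 47.400) on DW. Then |QD| = |D − Q| = 66.470.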